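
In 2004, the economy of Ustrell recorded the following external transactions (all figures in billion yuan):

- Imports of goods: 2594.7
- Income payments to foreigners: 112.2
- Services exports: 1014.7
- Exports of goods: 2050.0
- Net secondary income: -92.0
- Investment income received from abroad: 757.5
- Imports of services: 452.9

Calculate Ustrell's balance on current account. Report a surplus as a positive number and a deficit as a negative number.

570.4

Goods balance = 2050.0 - 2594.7 = -544.7
Services balance = 1014.7 - 452.9 = 561.8
Trade balance (goods + services) = -544.7 + 561.8 = 17.1
Net primary income = 757.5 - 112.2 = 645.3
Net secondary income = -92.0
Current account = 17.1 + 645.3 + (-92.0) = 570.4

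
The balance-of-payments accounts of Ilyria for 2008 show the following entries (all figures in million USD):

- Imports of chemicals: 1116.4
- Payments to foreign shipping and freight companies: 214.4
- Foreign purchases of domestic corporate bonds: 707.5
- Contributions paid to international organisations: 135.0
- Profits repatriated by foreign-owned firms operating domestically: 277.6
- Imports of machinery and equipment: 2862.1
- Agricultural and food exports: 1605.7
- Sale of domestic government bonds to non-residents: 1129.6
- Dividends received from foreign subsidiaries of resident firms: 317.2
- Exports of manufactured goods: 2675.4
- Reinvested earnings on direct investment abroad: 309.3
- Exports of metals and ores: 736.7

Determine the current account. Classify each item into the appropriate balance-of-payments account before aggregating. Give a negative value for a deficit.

1038.8

Goods: 1605.7 - 2862.1 - 1116.4 + 2675.4 + 736.7 = 1039.3
Services: -214.4
Primary income: 317.2 + 309.3 - 277.6 = 348.9
Secondary income: -135.0
Current account = 1039.3 + (-214.4) + 348.9 + (-135.0) = 1038.8
(Excluded from the current account — financial account: foreign purchases of domestic corporate bonds 707.5, sale of domestic government bonds to non-residents 1129.6.)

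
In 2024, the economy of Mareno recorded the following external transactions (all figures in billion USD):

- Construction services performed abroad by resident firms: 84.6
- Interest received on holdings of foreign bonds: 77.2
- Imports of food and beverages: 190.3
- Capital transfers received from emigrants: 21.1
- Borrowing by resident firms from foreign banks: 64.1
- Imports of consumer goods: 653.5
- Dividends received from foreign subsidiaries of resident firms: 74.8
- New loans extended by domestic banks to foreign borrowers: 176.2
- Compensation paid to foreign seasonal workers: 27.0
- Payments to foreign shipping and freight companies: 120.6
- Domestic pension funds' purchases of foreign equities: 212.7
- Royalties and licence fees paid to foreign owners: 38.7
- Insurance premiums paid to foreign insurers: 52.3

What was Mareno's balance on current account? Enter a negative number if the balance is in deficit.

Goods: -190.3 - 653.5 = -843.8
Services: -38.7 + 84.6 - 120.6 - 52.3 = -127.0
Primary income: -27.0 + 74.8 + 77.2 = 125.0
Current account = (-843.8) + (-127.0) + 125.0 = -845.8
(Excluded from the current account — capital account: capital transfers received from emigrants 21.1; financial account: borrowing by resident firms from foreign banks 64.1, new loans extended by domestic banks to foreign borrowers 176.2, domestic pension funds' purchases of foreign equities 212.7.)

-845.8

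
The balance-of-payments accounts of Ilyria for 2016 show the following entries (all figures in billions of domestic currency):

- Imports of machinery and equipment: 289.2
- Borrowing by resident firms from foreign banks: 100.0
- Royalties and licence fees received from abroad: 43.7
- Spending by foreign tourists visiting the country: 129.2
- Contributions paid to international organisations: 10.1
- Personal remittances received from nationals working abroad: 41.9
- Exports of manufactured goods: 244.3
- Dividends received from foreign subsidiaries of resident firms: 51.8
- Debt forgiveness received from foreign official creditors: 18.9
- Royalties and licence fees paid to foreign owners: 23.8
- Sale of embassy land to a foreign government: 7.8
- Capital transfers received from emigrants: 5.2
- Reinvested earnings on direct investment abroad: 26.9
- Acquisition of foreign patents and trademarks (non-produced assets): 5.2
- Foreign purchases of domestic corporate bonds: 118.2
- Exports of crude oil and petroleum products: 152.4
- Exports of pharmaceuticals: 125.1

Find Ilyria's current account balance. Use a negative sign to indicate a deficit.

492.2

Goods: 244.3 + 152.4 - 289.2 + 125.1 = 232.6
Services: -23.8 + 129.2 + 43.7 = 149.1
Primary income: 26.9 + 51.8 = 78.7
Secondary income: 41.9 - 10.1 = 31.8
Current account = 232.6 + 149.1 + 78.7 + 31.8 = 492.2
(Excluded from the current account — financial account: borrowing by resident firms from foreign banks 100.0, foreign purchases of domestic corporate bonds 118.2; capital account: debt forgiveness received from foreign official creditors 18.9, sale of embassy land to a foreign government 7.8, capital transfers received from emigrants 5.2, acquisition of foreign patents and trademarks (non-produced assets) 5.2.)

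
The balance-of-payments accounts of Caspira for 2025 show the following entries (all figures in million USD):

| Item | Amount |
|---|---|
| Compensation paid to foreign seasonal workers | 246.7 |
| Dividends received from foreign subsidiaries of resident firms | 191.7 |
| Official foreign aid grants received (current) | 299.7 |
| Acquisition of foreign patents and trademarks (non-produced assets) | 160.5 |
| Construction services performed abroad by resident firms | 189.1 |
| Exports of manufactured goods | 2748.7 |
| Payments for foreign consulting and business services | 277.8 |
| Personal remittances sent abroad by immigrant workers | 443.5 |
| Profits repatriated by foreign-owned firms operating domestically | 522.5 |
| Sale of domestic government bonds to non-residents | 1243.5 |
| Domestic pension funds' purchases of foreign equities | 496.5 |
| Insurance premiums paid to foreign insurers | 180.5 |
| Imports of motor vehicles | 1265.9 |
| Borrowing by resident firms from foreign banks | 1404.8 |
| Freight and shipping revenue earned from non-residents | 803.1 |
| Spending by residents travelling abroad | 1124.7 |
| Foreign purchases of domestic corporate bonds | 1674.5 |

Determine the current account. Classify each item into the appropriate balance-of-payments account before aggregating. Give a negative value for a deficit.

Goods: 2748.7 - 1265.9 = 1482.8
Services: -1124.7 - 277.8 - 180.5 + 189.1 + 803.1 = -590.8
Primary income: 191.7 - 522.5 - 246.7 = -577.5
Secondary income: 299.7 - 443.5 = -143.8
Current account = 1482.8 + (-590.8) + (-577.5) + (-143.8) = 170.7
(Excluded from the current account — capital account: acquisition of foreign patents and trademarks (non-produced assets) 160.5; financial account: sale of domestic government bonds to non-residents 1243.5, domestic pension funds' purchases of foreign equities 496.5, borrowing by resident firms from foreign banks 1404.8, foreign purchases of domestic corporate bonds 1674.5.)

170.7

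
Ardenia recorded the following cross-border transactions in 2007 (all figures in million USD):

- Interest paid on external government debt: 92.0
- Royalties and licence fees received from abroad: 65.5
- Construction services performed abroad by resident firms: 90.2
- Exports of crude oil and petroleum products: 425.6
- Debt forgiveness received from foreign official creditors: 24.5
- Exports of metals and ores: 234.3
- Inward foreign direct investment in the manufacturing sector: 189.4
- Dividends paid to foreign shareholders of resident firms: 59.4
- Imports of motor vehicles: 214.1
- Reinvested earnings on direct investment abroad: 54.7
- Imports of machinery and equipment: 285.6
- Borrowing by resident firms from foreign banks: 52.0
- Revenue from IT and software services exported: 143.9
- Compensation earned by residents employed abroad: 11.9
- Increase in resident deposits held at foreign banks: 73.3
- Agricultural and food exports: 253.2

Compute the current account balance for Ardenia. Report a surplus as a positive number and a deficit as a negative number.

628.2

Goods: 234.3 - 285.6 - 214.1 + 425.6 + 253.2 = 413.4
Services: 65.5 + 143.9 + 90.2 = 299.6
Primary income: 11.9 - 59.4 - 92.0 + 54.7 = -84.8
Current account = 413.4 + 299.6 + (-84.8) = 628.2
(Excluded from the current account — capital account: debt forgiveness received from foreign official creditors 24.5; financial account: inward foreign direct investment in the manufacturing sector 189.4, borrowing by resident firms from foreign banks 52.0, increase in resident deposits held at foreign banks 73.3.)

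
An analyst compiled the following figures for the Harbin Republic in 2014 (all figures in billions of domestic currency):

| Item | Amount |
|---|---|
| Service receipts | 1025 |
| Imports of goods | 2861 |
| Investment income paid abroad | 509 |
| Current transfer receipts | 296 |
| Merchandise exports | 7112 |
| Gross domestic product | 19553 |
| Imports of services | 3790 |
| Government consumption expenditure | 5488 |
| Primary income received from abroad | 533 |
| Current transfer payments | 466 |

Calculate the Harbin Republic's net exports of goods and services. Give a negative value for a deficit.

1486

Goods balance = 7112 - 2861 = 4251
Services balance = 1025 - 3790 = -2765
Trade balance (goods + services) = 4251 + (-2765) = 1486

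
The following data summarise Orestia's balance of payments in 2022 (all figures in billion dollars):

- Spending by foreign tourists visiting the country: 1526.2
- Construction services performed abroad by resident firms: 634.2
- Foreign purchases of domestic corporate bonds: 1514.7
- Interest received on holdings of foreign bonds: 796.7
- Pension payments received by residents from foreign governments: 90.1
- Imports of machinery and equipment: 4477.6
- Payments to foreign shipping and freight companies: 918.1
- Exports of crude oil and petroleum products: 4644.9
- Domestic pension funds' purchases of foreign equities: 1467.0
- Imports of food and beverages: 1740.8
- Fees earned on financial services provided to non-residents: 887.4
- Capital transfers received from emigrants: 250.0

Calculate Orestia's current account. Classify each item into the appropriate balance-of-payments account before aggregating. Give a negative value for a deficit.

Goods: 4644.9 - 1740.8 - 4477.6 = -1573.5
Services: 1526.2 + 887.4 + 634.2 - 918.1 = 2129.7
Primary income: 796.7
Secondary income: 90.1
Current account = (-1573.5) + 2129.7 + 796.7 + 90.1 = 1443.0
(Excluded from the current account — financial account: foreign purchases of domestic corporate bonds 1514.7, domestic pension funds' purchases of foreign equities 1467.0; capital account: capital transfers received from emigrants 250.0.)

1443.0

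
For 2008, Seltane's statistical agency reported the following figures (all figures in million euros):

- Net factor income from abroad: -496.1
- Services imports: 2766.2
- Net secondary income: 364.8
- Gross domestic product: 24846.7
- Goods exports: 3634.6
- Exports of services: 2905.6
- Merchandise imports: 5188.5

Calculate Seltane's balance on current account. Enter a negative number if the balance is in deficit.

-1545.8

Goods balance = 3634.6 - 5188.5 = -1553.9
Services balance = 2905.6 - 2766.2 = 139.4
Trade balance (goods + services) = -1553.9 + 139.4 = -1414.5
Net primary income = -496.1
Net secondary income = 364.8
Current account = -1414.5 + (-496.1) + 364.8 = -1545.8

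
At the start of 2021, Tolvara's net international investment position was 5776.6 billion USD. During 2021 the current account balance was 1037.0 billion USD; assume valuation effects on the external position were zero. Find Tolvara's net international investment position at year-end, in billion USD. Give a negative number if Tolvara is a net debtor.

With no valuation effects, change in NIIP = current account = 1037.0
End-of-year NIIP = 5776.6 + 1037.0 = 6813.6

6813.6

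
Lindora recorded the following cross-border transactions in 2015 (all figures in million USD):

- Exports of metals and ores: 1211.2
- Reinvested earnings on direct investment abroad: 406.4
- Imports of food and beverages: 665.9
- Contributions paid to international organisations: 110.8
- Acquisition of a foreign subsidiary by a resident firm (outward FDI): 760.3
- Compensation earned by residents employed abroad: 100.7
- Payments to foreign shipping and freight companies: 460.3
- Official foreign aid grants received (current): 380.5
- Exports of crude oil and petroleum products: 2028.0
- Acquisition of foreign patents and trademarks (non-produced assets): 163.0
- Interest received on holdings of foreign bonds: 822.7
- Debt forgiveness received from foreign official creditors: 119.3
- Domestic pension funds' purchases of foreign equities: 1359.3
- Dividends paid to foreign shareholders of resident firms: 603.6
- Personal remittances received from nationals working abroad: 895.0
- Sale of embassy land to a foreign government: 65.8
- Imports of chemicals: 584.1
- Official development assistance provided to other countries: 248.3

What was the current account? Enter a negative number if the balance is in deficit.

Goods: -665.9 + 2028.0 + 1211.2 - 584.1 = 1989.2
Services: -460.3
Primary income: 406.4 + 822.7 + 100.7 - 603.6 = 726.2
Secondary income: -248.3 + 895.0 + 380.5 - 110.8 = 916.4
Current account = 1989.2 + (-460.3) + 726.2 + 916.4 = 3171.5
(Excluded from the current account — financial account: acquisition of a foreign subsidiary by a resident firm (outward FDI) 760.3, domestic pension funds' purchases of foreign equities 1359.3; capital account: acquisition of foreign patents and trademarks (non-produced assets) 163.0, debt forgiveness received from foreign official creditors 119.3, sale of embassy land to a foreign government 65.8.)

3171.5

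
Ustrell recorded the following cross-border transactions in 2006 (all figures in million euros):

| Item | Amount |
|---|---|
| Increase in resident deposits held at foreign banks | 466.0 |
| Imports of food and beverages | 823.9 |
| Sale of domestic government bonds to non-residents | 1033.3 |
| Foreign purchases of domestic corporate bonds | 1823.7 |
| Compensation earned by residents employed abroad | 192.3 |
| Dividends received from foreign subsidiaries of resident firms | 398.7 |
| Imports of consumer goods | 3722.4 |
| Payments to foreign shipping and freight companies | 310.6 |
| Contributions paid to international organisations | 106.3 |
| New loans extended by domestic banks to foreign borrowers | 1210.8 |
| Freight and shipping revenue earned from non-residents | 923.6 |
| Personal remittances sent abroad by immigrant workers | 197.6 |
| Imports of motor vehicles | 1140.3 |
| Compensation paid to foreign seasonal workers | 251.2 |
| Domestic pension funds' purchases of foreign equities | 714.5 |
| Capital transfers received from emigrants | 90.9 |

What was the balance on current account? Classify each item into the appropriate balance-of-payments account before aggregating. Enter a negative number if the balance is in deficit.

Goods: -823.9 - 3722.4 - 1140.3 = -5686.6
Services: -310.6 + 923.6 = 613.0
Primary income: 192.3 + 398.7 - 251.2 = 339.8
Secondary income: -197.6 - 106.3 = -303.9
Current account = (-5686.6) + 613.0 + 339.8 + (-303.9) = -5037.7
(Excluded from the current account — financial account: increase in resident deposits held at foreign banks 466.0, sale of domestic government bonds to non-residents 1033.3, foreign purchases of domestic corporate bonds 1823.7, new loans extended by domestic banks to foreign borrowers 1210.8, domestic pension funds' purchases of foreign equities 714.5; capital account: capital transfers received from emigrants 90.9.)

-5037.7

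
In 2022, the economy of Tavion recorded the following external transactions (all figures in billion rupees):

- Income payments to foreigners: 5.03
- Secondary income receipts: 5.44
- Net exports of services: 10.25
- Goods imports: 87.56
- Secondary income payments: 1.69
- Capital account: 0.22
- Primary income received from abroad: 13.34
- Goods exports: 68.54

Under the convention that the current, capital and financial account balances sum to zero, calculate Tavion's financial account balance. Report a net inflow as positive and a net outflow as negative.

-3.51

Goods balance = 68.54 - 87.56 = -19.02
Services balance = 10.25
Trade balance (goods + services) = -19.02 + 10.25 = -8.77
Net primary income = 13.34 - 5.03 = 8.31
Net secondary income = 5.44 - 1.69 = 3.75
Current account = -8.77 + 8.31 + 3.75 = 3.29
Financial account = -(3.29 + 0.22) = -3.51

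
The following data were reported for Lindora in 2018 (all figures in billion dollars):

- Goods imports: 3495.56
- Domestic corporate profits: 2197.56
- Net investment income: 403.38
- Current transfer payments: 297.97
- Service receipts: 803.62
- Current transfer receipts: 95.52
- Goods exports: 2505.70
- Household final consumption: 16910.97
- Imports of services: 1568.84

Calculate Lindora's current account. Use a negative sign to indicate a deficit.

-1554.15

Goods balance = 2505.70 - 3495.56 = -989.86
Services balance = 803.62 - 1568.84 = -765.22
Trade balance (goods + services) = -989.86 + (-765.22) = -1755.08
Net primary income = 403.38
Net secondary income = 95.52 - 297.97 = -202.45
Current account = -1755.08 + 403.38 + (-202.45) = -1554.15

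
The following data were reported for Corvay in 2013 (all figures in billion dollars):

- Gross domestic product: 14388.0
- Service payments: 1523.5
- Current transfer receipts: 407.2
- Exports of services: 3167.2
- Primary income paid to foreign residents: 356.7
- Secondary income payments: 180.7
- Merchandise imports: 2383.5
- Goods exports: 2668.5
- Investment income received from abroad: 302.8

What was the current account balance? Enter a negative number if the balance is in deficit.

Goods balance = 2668.5 - 2383.5 = 285.0
Services balance = 3167.2 - 1523.5 = 1643.7
Trade balance (goods + services) = 285.0 + 1643.7 = 1928.7
Net primary income = 302.8 - 356.7 = -53.9
Net secondary income = 407.2 - 180.7 = 226.5
Current account = 1928.7 + (-53.9) + 226.5 = 2101.3

2101.3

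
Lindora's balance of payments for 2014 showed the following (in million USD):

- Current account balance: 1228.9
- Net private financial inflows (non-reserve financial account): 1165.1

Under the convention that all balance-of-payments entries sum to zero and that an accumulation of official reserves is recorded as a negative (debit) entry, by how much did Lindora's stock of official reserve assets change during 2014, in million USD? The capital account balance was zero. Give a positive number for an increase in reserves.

Official reserve transactions balance = -(1228.9 + 1165.1) = -2394.0
An accumulation of reserves is recorded as a debit (negative entry), so the change in the stock of reserves is the negative of that balance.
Change in official reserves = -(-2394.0) = 2394.0

2394.0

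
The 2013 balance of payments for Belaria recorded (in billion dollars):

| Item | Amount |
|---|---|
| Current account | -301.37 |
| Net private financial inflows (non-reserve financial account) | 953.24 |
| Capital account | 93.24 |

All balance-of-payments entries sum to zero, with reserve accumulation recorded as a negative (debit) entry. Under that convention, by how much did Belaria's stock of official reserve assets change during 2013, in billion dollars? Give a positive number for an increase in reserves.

745.11

Official reserve transactions balance = -((-301.37) + 93.24 + 953.24) = -745.11
An accumulation of reserves is recorded as a debit (negative entry), so the change in the stock of reserves is the negative of that balance.
Change in official reserves = -(-745.11) = 745.11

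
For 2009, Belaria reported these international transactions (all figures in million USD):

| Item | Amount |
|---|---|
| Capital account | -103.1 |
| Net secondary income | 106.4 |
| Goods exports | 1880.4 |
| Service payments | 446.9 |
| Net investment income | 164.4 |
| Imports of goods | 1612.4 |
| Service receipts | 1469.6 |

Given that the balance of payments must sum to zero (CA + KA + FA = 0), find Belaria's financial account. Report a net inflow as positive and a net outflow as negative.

Goods balance = 1880.4 - 1612.4 = 268.0
Services balance = 1469.6 - 446.9 = 1022.7
Trade balance (goods + services) = 268.0 + 1022.7 = 1290.7
Net primary income = 164.4
Net secondary income = 106.4
Current account = 1290.7 + 164.4 + 106.4 = 1561.5
Financial account = -(1561.5 + (-103.1)) = -1458.4

-1458.4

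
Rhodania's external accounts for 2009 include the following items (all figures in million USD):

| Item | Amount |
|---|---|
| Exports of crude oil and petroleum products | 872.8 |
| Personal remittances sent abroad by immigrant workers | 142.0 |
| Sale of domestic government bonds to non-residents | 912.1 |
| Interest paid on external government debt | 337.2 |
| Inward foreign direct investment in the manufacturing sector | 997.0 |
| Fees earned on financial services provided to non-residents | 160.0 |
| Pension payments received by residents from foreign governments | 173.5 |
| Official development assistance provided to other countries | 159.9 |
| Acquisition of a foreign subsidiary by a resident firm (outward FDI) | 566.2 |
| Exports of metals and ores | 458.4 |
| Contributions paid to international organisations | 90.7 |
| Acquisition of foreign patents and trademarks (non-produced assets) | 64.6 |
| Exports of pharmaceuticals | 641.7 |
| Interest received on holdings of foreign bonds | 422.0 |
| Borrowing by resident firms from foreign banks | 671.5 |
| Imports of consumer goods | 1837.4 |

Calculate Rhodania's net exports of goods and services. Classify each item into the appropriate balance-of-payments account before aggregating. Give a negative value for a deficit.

Goods: 872.8 - 1837.4 + 458.4 + 641.7 = 135.5
Services: 160.0
Trade balance = 135.5 + 160.0 = 295.5
(Excluded from the trade balance — secondary income: personal remittances sent abroad by immigrant workers 142.0, pension payments received by residents from foreign governments 173.5, official development assistance provided to other countries 159.9, contributions paid to international organisations 90.7; financial account: sale of domestic government bonds to non-residents 912.1, inward foreign direct investment in the manufacturing sector 997.0, acquisition of a foreign subsidiary by a resident firm (outward FDI) 566.2, borrowing by resident firms from foreign banks 671.5; primary income: interest paid on external government debt 337.2, interest received on holdings of foreign bonds 422.0; capital account: acquisition of foreign patents and trademarks (non-produced assets) 64.6.)

295.5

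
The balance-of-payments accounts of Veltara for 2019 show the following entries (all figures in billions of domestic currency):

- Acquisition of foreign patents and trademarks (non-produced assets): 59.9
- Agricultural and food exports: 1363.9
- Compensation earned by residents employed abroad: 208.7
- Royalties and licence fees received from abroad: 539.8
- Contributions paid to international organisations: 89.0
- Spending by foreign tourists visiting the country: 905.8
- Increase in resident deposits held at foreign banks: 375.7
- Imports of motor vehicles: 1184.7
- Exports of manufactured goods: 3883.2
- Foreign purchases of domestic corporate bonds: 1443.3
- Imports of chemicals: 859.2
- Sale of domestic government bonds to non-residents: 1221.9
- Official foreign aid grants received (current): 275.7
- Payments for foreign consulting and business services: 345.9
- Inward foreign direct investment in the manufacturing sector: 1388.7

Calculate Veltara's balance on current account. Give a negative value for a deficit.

Goods: 3883.2 + 1363.9 - 1184.7 - 859.2 = 3203.2
Services: 539.8 - 345.9 + 905.8 = 1099.7
Primary income: 208.7
Secondary income: 275.7 - 89.0 = 186.7
Current account = 3203.2 + 1099.7 + 208.7 + 186.7 = 4698.3
(Excluded from the current account — capital account: acquisition of foreign patents and trademarks (non-produced assets) 59.9; financial account: increase in resident deposits held at foreign banks 375.7, foreign purchases of domestic corporate bonds 1443.3, sale of domestic government bonds to non-residents 1221.9, inward foreign direct investment in the manufacturing sector 1388.7.)

4698.3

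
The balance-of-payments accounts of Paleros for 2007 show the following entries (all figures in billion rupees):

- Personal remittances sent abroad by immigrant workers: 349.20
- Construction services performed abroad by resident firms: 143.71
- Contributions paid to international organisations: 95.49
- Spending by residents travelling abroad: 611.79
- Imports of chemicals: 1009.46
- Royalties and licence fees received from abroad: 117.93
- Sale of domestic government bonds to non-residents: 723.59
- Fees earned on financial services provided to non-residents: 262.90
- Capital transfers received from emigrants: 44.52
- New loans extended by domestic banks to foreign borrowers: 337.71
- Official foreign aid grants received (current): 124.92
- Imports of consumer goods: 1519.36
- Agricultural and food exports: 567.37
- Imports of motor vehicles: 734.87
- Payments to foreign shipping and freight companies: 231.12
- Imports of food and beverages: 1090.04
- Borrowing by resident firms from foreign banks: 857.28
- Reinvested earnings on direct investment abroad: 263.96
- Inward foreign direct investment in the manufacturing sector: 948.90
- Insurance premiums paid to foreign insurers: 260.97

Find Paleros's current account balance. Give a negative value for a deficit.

-4421.51

Goods: -734.87 - 1009.46 + 567.37 - 1090.04 - 1519.36 = -3786.36
Services: -260.97 - 231.12 - 611.79 + 117.93 + 143.71 + 262.90 = -579.34
Primary income: 263.96
Secondary income: -349.20 - 95.49 + 124.92 = -319.77
Current account = (-3786.36) + (-579.34) + 263.96 + (-319.77) = -4421.51
(Excluded from the current account — financial account: sale of domestic government bonds to non-residents 723.59, new loans extended by domestic banks to foreign borrowers 337.71, borrowing by resident firms from foreign banks 857.28, inward foreign direct investment in the manufacturing sector 948.90; capital account: capital transfers received from emigrants 44.52.)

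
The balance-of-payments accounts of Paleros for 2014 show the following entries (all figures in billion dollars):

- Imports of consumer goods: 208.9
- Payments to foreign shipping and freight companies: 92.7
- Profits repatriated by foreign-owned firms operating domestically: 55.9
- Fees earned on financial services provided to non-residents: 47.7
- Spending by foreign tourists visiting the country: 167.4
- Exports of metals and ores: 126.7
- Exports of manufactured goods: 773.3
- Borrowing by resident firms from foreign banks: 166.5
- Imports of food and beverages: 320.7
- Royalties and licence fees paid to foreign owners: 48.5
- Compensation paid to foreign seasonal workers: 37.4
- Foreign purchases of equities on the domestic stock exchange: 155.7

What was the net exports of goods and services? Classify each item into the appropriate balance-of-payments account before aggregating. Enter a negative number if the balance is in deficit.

444.3

Goods: -320.7 + 126.7 - 208.9 + 773.3 = 370.4
Services: 47.7 - 48.5 + 167.4 - 92.7 = 73.9
Trade balance = 370.4 + 73.9 = 444.3
(Excluded from the trade balance — primary income: profits repatriated by foreign-owned firms operating domestically 55.9, compensation paid to foreign seasonal workers 37.4; financial account: borrowing by resident firms from foreign banks 166.5, foreign purchases of equities on the domestic stock exchange 155.7.)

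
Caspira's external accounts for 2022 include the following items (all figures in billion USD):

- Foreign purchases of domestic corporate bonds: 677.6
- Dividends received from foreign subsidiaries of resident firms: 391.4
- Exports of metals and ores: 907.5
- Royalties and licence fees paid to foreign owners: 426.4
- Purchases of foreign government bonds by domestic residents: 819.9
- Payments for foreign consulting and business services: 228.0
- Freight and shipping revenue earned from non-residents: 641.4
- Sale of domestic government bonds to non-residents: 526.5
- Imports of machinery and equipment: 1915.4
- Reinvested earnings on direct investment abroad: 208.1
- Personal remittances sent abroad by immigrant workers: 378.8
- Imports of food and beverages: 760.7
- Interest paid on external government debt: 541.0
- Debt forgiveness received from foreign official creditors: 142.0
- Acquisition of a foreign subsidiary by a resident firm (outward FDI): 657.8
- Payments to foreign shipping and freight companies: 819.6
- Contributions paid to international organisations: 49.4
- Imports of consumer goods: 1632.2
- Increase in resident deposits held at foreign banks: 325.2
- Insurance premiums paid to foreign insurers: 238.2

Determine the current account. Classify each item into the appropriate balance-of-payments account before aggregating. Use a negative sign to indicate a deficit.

-4841.3

Goods: -1915.4 + 907.5 - 1632.2 - 760.7 = -3400.8
Services: -238.2 - 228.0 + 641.4 - 426.4 - 819.6 = -1070.8
Primary income: 391.4 + 208.1 - 541.0 = 58.5
Secondary income: -49.4 - 378.8 = -428.2
Current account = (-3400.8) + (-1070.8) + 58.5 + (-428.2) = -4841.3
(Excluded from the current account — financial account: foreign purchases of domestic corporate bonds 677.6, purchases of foreign government bonds by domestic residents 819.9, sale of domestic government bonds to non-residents 526.5, acquisition of a foreign subsidiary by a resident firm (outward FDI) 657.8, increase in resident deposits held at foreign banks 325.2; capital account: debt forgiveness received from foreign official creditors 142.0.)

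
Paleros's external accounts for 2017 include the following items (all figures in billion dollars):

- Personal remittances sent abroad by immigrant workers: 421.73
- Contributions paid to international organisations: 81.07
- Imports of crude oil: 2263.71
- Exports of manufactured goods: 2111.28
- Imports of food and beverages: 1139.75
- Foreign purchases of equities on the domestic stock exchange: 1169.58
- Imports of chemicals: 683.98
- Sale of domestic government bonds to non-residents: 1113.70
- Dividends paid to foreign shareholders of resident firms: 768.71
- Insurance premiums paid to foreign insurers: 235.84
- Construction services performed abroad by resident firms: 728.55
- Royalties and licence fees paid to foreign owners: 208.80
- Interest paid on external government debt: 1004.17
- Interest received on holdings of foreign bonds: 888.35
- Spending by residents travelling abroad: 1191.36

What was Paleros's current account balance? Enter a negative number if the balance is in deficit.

Goods: -683.98 - 2263.71 - 1139.75 + 2111.28 = -1976.16
Services: -1191.36 - 208.80 - 235.84 + 728.55 = -907.45
Primary income: 888.35 - 1004.17 - 768.71 = -884.53
Secondary income: -81.07 - 421.73 = -502.80
Current account = (-1976.16) + (-907.45) + (-884.53) + (-502.80) = -4270.94
(Excluded from the current account — financial account: foreign purchases of equities on the domestic stock exchange 1169.58, sale of domestic government bonds to non-residents 1113.70.)

-4270.94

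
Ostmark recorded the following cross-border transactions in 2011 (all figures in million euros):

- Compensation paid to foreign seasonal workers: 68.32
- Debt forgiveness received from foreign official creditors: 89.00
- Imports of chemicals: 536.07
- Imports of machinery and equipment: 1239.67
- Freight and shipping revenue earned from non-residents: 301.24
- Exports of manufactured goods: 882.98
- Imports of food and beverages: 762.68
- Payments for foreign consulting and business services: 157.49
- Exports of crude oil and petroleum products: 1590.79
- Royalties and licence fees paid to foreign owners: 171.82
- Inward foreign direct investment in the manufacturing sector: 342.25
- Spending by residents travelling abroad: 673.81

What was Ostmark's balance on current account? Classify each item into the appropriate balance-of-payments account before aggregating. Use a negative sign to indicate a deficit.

Goods: -536.07 - 762.68 + 1590.79 - 1239.67 + 882.98 = -64.65
Services: 301.24 - 673.81 - 171.82 - 157.49 = -701.88
Primary income: -68.32
Current account = (-64.65) + (-701.88) + (-68.32) = -834.85
(Excluded from the current account — capital account: debt forgiveness received from foreign official creditors 89.00; financial account: inward foreign direct investment in the manufacturing sector 342.25.)

-834.85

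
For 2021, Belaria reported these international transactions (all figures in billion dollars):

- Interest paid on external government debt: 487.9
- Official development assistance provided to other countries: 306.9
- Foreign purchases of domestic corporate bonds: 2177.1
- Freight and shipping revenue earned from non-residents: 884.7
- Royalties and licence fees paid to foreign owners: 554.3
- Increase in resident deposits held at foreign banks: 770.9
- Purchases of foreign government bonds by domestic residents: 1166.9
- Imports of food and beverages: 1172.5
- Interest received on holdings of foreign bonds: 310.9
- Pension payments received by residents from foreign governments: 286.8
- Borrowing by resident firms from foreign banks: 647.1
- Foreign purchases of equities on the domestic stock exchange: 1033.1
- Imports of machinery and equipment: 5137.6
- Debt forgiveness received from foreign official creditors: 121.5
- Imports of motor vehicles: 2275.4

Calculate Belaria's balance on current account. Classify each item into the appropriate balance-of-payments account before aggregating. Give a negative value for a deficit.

-8452.2

Goods: -5137.6 - 1172.5 - 2275.4 = -8585.5
Services: -554.3 + 884.7 = 330.4
Primary income: -487.9 + 310.9 = -177.0
Secondary income: -306.9 + 286.8 = -20.1
Current account = (-8585.5) + 330.4 + (-177.0) + (-20.1) = -8452.2
(Excluded from the current account — financial account: foreign purchases of domestic corporate bonds 2177.1, increase in resident deposits held at foreign banks 770.9, purchases of foreign government bonds by domestic residents 1166.9, borrowing by resident firms from foreign banks 647.1, foreign purchases of equities on the domestic stock exchange 1033.1; capital account: debt forgiveness received from foreign official creditors 121.5.)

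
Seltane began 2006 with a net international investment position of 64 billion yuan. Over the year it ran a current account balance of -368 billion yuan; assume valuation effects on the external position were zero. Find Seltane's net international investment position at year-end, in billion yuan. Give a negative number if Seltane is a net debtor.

With no valuation effects, change in NIIP = current account = -368
End-of-year NIIP = 64 + (-368) = -304

-304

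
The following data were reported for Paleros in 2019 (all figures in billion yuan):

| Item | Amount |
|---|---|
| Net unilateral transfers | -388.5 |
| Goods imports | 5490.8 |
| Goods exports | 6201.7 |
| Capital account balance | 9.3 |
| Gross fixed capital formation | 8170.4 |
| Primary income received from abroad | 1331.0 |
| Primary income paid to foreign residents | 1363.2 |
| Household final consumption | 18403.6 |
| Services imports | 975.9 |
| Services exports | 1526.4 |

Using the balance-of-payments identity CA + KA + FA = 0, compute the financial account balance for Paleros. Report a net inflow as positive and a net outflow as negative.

Goods balance = 6201.7 - 5490.8 = 710.9
Services balance = 1526.4 - 975.9 = 550.5
Trade balance (goods + services) = 710.9 + 550.5 = 1261.4
Net primary income = 1331.0 - 1363.2 = -32.2
Net secondary income = -388.5
Current account = 1261.4 + (-32.2) + (-388.5) = 840.7
Financial account = -(840.7 + 9.3) = -850.0

-850.0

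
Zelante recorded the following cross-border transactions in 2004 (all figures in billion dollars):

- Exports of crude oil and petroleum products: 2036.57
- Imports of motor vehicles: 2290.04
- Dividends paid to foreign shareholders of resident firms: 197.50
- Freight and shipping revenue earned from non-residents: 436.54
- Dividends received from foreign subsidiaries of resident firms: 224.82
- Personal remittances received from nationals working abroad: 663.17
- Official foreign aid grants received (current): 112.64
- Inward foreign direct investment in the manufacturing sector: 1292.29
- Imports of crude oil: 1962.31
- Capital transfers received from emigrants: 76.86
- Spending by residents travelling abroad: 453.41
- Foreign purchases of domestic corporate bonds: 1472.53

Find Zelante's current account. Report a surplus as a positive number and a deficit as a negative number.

-1429.52

Goods: -2290.04 - 1962.31 + 2036.57 = -2215.78
Services: -453.41 + 436.54 = -16.87
Primary income: -197.50 + 224.82 = 27.32
Secondary income: 112.64 + 663.17 = 775.81
Current account = (-2215.78) + (-16.87) + 27.32 + 775.81 = -1429.52
(Excluded from the current account — financial account: inward foreign direct investment in the manufacturing sector 1292.29, foreign purchases of domestic corporate bonds 1472.53; capital account: capital transfers received from emigrants 76.86.)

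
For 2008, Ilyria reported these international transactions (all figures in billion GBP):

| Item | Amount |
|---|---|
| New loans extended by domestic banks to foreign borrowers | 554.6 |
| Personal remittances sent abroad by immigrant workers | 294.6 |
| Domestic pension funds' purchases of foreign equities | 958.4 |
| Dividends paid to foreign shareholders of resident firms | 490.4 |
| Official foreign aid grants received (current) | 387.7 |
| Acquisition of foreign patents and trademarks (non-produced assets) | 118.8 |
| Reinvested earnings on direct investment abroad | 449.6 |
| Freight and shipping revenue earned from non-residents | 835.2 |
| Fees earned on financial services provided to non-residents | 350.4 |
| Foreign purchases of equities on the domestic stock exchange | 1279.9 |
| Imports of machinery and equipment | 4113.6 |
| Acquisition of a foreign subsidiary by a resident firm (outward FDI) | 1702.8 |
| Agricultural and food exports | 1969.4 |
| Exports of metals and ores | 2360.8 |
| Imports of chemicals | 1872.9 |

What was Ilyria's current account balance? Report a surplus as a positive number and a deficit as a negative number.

-418.4

Goods: 1969.4 + 2360.8 - 4113.6 - 1872.9 = -1656.3
Services: 350.4 + 835.2 = 1185.6
Primary income: -490.4 + 449.6 = -40.8
Secondary income: 387.7 - 294.6 = 93.1
Current account = (-1656.3) + 1185.6 + (-40.8) + 93.1 = -418.4
(Excluded from the current account — financial account: new loans extended by domestic banks to foreign borrowers 554.6, domestic pension funds' purchases of foreign equities 958.4, foreign purchases of equities on the domestic stock exchange 1279.9, acquisition of a foreign subsidiary by a resident firm (outward FDI) 1702.8; capital account: acquisition of foreign patents and trademarks (non-produced assets) 118.8.)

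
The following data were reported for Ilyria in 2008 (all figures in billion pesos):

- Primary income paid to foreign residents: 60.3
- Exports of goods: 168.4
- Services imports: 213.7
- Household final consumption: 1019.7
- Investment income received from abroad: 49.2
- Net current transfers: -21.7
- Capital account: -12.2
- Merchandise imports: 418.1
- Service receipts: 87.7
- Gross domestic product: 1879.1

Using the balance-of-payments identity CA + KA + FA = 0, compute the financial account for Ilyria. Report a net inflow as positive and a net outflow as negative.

Goods balance = 168.4 - 418.1 = -249.7
Services balance = 87.7 - 213.7 = -126.0
Trade balance (goods + services) = -249.7 + (-126.0) = -375.7
Net primary income = 49.2 - 60.3 = -11.1
Net secondary income = -21.7
Current account = -375.7 + (-11.1) + (-21.7) = -408.5
Financial account = -(-408.5 + (-12.2)) = 420.7

420.7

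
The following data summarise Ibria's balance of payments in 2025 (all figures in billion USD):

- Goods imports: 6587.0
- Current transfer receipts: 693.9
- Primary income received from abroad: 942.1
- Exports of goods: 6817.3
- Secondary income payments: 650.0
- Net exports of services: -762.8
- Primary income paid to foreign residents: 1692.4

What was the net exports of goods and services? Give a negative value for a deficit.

-532.5

Goods balance = 6817.3 - 6587.0 = 230.3
Services balance = -762.8
Trade balance (goods + services) = 230.3 + (-762.8) = -532.5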